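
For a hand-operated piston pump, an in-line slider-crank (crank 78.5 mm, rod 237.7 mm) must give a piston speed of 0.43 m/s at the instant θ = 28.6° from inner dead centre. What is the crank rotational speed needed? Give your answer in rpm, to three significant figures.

For an in-line slider-crank, |v_piston| = rω|sinθ|·[1 + r cosθ/√(L² − r² sin²θ)].
With r = 0.0785 m, L = 0.2377 m, θ = 28.6°: the bracketed kinematic factor |dx/dθ| = 0.048612 m.
ω = v/|dx/dθ| = 0.43/0.048612 = 8.8456 rad/s.
N = 60ω/(2π) = 84.469 rpm.

84.5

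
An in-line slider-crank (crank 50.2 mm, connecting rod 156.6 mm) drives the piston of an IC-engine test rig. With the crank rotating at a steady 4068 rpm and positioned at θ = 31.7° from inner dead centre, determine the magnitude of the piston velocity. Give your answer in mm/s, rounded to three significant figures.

ω = 2π·4068/60 = 426 rad/s
For an in-line slider-crank, x = r cosθ + √(L² − r² sin²θ), so v = −rω sinθ·[1 + r cosθ/√(L² − r² sin²θ)].
With r = 0.0502 m, L = 0.1566 m, θ = 31.7°: √(L² − r² sin²θ) = 0.15436 m.
v = −0.0502·426·0.52547·[1 + 0.0502·0.85081/0.15436] = -14.347 m/s.
|v| = 14.347 m/s = 14347 mm/s.

14300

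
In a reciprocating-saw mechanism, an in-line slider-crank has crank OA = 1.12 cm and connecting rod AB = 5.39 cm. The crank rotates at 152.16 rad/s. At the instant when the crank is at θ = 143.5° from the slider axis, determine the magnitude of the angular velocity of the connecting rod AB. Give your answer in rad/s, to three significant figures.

ω = 152.2 rad/s
The rod makes angle φ with the slider axis where L sinφ = r sinθ; differentiating, L cosφ·φ̇ = r ω cosθ.
L cosφ = √(L² − r² sin²θ) = 0.053487 m.
|ω_rod| = r ω |cosθ| / √(L² − r² sin²θ) = 0.0112·152.2·0.80386/0.053487 = 25.612 rad/s.

25.6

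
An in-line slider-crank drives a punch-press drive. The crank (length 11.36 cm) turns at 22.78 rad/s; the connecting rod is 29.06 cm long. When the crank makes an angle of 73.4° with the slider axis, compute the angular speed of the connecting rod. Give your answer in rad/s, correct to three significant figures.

2.74

ω = 22.78 rad/s
The rod makes angle φ with the slider axis where L sinφ = r sinθ; differentiating, L cosφ·φ̇ = r ω cosθ.
L cosφ = √(L² − r² sin²θ) = 0.26944 m.
|ω_rod| = r ω |cosθ| / √(L² − r² sin²θ) = 0.1136·22.78·0.28569/0.26944 = 2.7439 rad/s.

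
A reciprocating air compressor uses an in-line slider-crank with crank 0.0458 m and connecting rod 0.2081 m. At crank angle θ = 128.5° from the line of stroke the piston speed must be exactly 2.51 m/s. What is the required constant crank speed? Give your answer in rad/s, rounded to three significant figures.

81.3

For an in-line slider-crank, |v_piston| = rω|sinθ|·[1 + r cosθ/√(L² − r² sin²θ)].
With r = 0.0458 m, L = 0.2081 m, θ = 128.5°: the bracketed kinematic factor |dx/dθ| = 0.030858 m.
ω = v/|dx/dθ| = 2.51/0.030858 = 81.34 rad/s.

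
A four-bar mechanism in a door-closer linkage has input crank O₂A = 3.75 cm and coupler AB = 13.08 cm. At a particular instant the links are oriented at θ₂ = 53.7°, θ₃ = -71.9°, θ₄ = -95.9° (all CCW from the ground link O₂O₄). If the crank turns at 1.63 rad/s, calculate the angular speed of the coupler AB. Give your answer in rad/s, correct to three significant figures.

0.581

ω₂ = 1.63 rad/s
Differentiating the loop-closure r₂e^{iθ₂}+r₃e^{iθ₃}=r₁+r₄e^{iθ₄} gives r₂ω₂e^{iθ₂}+r₃ω₃e^{iθ₃}=r₄ω₄e^{iθ₄}.
Eliminating the other unknown: ω₃ = r₂ω₂ sin(θ₄−θ₂) / [r₃ sin(θ₃−θ₄)].
Numerator sine = -0.50603; denominator sine = +0.40674.
Result = 0.0375·1.63·(-0.50603) / (0.1308·(+0.40674)) = -0.5814 rad/s; magnitude 0.5814 rad/s.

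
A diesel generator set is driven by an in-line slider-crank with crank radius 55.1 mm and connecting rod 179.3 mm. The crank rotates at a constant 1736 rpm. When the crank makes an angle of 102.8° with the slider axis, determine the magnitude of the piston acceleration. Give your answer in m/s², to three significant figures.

ω = 2π·1736/60 = 181.8 rad/s
x(θ) = r cosθ + √(L² − r² sin²θ); with ω constant, a = ω²·d²x/dθ².
d²x/dθ² = −r cosθ − r²(cos2θ)/√u − r⁴ sin²2θ/(4u^{3/2}),  u = L² − r² sin²θ = 0.0292615 m².
Substituting r = 0.0551 m, L = 0.1793 m, θ = 102.8°: d²x/dθ² = +0.028127 m.
a = ω²·d²x/dθ² = (181.8)²·(+0.028127) = +929.58 m/s²;  |a| = 929.58 m/s².

930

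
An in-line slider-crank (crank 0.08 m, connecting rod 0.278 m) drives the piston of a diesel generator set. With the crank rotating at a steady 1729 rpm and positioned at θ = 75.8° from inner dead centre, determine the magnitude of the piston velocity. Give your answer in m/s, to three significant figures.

15.1

ω = 2π·1729/60 = 181.1 rad/s
For an in-line slider-crank, x = r cosθ + √(L² − r² sin²θ), so v = −rω sinθ·[1 + r cosθ/√(L² − r² sin²θ)].
With r = 0.08 m, L = 0.278 m, θ = 75.8°: √(L² − r² sin²θ) = 0.26696 m.
v = −0.08·181.1·0.96945·[1 + 0.08·0.24531/0.26696] = -15.075 m/s.
|v| = 15.075 m/s.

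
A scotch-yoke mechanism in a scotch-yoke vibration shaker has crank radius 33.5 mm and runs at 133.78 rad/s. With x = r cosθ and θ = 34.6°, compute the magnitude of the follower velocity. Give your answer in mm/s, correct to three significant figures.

2540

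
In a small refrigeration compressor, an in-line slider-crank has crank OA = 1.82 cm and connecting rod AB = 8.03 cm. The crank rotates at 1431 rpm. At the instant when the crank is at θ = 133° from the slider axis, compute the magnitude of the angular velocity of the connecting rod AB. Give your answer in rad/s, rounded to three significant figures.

23.5

ω = 149.9 rad/s (converted from 1431 rpm).
The rod makes angle φ with the slider axis where L sinφ = r sinθ; differentiating, L cosφ·φ̇ = r ω cosθ.
L cosφ = √(L² − r² sin²θ) = 0.079189 m.
|ω_rod| = r ω |cosθ| / √(L² − r² sin²θ) = 0.0182·149.9·0.68200/0.079189 = 23.489 rad/s.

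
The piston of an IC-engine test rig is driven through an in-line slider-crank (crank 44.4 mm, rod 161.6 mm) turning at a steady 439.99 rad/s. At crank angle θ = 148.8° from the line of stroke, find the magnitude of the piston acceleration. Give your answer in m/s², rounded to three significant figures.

6210

ω = 440 rad/s
x(θ) = r cosθ + √(L² − r² sin²θ); with ω constant, a = ω²·d²x/dθ².
d²x/dθ² = −r cosθ − r²(cos2θ)/√u − r⁴ sin²2θ/(4u^{3/2}),  u = L² − r² sin²θ = 0.0255855 m².
Substituting r = 0.0444 m, L = 0.1616 m, θ = 148.8°: d²x/dθ² = +0.032082 m.
a = ω²·d²x/dθ² = (440)²·(+0.032082) = +6210.8 m/s²;  |a| = 6210.8 m/s².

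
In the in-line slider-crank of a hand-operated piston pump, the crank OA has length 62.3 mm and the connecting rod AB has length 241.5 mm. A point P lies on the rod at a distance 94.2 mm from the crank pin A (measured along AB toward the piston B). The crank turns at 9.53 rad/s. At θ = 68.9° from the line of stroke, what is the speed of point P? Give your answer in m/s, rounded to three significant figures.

ω = 9.53 rad/s.  Crank-pin speed |V_A| = rω = 0.59372 m/s, perpendicular to OA.
Rod angle: sinφ = −(r/L) sinθ ⇒ φ = -13.926°; ω_rod = −rω cosθ/√(L²−r²sin²θ) = -0.91184 rad/s.
V_P = V_A + ω_rod × AP, with AP = 0.0942 m along the rod.
Components: V_Px = −rω sinθ − a·ω_rod·sinφ = -0.57459 m/s;  V_Py = rω cosθ + a·ω_rod·cosφ = +0.13037 m/s.
|V_P| = √(V_Px² + V_Py²) = 0.58919 m/s.

0.589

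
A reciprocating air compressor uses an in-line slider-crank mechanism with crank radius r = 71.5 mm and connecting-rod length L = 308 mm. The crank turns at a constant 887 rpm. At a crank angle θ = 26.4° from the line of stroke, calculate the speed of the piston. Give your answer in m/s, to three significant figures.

ω = 2π·887/60 = 92.89 rad/s
For an in-line slider-crank, x = r cosθ + √(L² − r² sin²θ), so v = −rω sinθ·[1 + r cosθ/√(L² − r² sin²θ)].
With r = 0.0715 m, L = 0.308 m, θ = 26.4°: √(L² − r² sin²θ) = 0.30635 m.
v = −0.0715·92.89·0.44464·[1 + 0.0715·0.89571/0.30635] = -3.5703 m/s.
|v| = 3.5703 m/s.

3.57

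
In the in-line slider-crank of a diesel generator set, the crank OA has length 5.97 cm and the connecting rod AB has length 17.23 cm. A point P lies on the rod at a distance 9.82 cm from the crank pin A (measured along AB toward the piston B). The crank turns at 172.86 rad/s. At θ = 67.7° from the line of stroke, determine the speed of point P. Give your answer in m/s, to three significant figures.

ω = 172.9 rad/s.  Crank-pin speed |V_A| = rω = 10.32 m/s, perpendicular to OA.
Rod angle: sinφ = −(r/L) sinθ ⇒ φ = -18.698°; ω_rod = −rω cosθ/√(L²−r²sin²θ) = -23.993 rad/s.
V_P = V_A + ω_rod × AP, with AP = 0.0982 m along the rod.
Components: V_Px = −rω sinθ − a·ω_rod·sinφ = -10.303 m/s;  V_Py = rω cosθ + a·ω_rod·cosφ = +1.6841 m/s.
|V_P| = √(V_Px² + V_Py²) = 10.44 m/s.

10.4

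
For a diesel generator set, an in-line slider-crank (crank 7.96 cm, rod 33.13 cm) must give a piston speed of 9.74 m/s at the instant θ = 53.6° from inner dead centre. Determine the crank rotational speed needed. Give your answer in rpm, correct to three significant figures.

For an in-line slider-crank, |v_piston| = rω|sinθ|·[1 + r cosθ/√(L² − r² sin²θ)].
With r = 0.0796 m, L = 0.3313 m, θ = 53.6°: the bracketed kinematic factor |dx/dθ| = 0.07338 m.
ω = v/|dx/dθ| = 9.74/0.07338 = 132.73 rad/s.
N = 60ω/(2π) = 1267.5 rpm.

1270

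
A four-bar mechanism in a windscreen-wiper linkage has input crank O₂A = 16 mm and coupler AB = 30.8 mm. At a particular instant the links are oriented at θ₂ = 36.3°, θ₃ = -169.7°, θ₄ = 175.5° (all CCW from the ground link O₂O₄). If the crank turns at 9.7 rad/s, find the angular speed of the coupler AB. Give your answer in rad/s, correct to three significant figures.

ω₂ = 9.7 rad/s
Differentiating the loop-closure r₂e^{iθ₂}+r₃e^{iθ₃}=r₁+r₄e^{iθ₄} gives r₂ω₂e^{iθ₂}+r₃ω₃e^{iθ₃}=r₄ω₄e^{iθ₄}.
Eliminating the other unknown: ω₃ = r₂ω₂ sin(θ₄−θ₂) / [r₃ sin(θ₃−θ₄)].
Numerator sine = +0.65342; denominator sine = +0.25545.
Result = 0.016·9.7·(+0.65342) / (0.0308·(+0.25545)) = +12.889 rad/s; magnitude 12.889 rad/s.

12.9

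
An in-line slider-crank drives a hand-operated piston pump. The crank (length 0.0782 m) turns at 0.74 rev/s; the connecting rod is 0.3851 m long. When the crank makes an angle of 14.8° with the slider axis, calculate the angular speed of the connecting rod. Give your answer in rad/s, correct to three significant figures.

0.914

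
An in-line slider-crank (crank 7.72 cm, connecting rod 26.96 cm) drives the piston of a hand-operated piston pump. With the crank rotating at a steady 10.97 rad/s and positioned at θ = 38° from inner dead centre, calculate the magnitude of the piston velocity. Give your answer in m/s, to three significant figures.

0.641

ω = 10.97 rad/s
For an in-line slider-crank, x = r cosθ + √(L² − r² sin²θ), so v = −rω sinθ·[1 + r cosθ/√(L² − r² sin²θ)].
With r = 0.0772 m, L = 0.2696 m, θ = 38°: √(L² − r² sin²θ) = 0.26538 m.
v = −0.0772·10.97·0.61566·[1 + 0.0772·0.78801/0.26538] = -0.64092 m/s.
|v| = 0.64092 m/s.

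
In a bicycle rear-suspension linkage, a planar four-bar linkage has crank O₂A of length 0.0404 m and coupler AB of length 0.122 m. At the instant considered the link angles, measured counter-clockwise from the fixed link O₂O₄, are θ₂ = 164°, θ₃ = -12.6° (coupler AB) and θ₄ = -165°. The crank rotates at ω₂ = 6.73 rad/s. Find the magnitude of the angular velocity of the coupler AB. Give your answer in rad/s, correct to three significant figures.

2.48

ω₂ = 6.73 rad/s
Differentiating the loop-closure r₂e^{iθ₂}+r₃e^{iθ₃}=r₁+r₄e^{iθ₄} gives r₂ω₂e^{iθ₂}+r₃ω₃e^{iθ₃}=r₄ω₄e^{iθ₄}.
Eliminating the other unknown: ω₃ = r₂ω₂ sin(θ₄−θ₂) / [r₃ sin(θ₃−θ₄)].
Numerator sine = +0.51504; denominator sine = +0.46330.
Result = 0.0404·6.73·(+0.51504) / (0.122·(+0.46330)) = +2.4775 rad/s; magnitude 2.4775 rad/s.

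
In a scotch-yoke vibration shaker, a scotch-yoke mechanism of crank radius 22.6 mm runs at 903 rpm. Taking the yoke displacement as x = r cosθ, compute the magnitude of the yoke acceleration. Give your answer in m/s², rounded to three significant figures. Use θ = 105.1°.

ω = 94.56 rad/s (from 903 rpm).
x = r cosθ ⇒ ẍ = −rω² cosθ (ω constant).
|a| = rω²|cosθ| = 0.0226·(94.56)²·|cos 105.1°| = 52.645 m/s².

52.6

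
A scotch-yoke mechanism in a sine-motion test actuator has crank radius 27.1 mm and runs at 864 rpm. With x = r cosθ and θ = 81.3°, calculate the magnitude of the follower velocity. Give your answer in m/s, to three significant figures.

ω = 90.48 rad/s (from 864 rpm).
x = r cosθ ⇒ ẋ = −rω sinθ.
|v| = rω|sinθ| = 0.0271·90.48·|sin 81.3°| = 2.4237 m/s.

2.42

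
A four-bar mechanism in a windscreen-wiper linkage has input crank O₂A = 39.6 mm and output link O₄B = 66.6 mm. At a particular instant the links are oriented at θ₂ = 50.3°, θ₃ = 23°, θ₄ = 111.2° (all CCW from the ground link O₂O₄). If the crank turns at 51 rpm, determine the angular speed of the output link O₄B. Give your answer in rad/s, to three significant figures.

1.46

ω₂ = 5.341 rad/s (from 51 rpm).
Differentiating the loop-closure r₂e^{iθ₂}+r₃e^{iθ₃}=r₁+r₄e^{iθ₄} gives r₂ω₂e^{iθ₂}+r₃ω₃e^{iθ₃}=r₄ω₄e^{iθ₄}.
Eliminating the other unknown: ω₄ = r₂ω₂ sin(θ₂−θ₃) / [r₄ sin(θ₄−θ₃)].
Numerator sine = +0.45865; denominator sine = +0.99951.
Result = 0.0396·5.341·(+0.45865) / (0.0666·(+0.99951)) = +1.4572 rad/s; magnitude 1.4572 rad/s.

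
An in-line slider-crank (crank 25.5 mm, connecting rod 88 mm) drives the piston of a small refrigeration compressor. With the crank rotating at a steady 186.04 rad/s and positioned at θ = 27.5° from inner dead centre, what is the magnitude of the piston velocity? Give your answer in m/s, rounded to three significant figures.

2.76

ω = 186 rad/s
For an in-line slider-crank, x = r cosθ + √(L² − r² sin²θ), so v = −rω sinθ·[1 + r cosθ/√(L² − r² sin²θ)].
With r = 0.0255 m, L = 0.088 m, θ = 27.5°: √(L² − r² sin²θ) = 0.087209 m.
v = −0.0255·186·0.46175·[1 + 0.0255·0.88701/0.087209] = -2.7587 m/s.
|v| = 2.7587 m/s.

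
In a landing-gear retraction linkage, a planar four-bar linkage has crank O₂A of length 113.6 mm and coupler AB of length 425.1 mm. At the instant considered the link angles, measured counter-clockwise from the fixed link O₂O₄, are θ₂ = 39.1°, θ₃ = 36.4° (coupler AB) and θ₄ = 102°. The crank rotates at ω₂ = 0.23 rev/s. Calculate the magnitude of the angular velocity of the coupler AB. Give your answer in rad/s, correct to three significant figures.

ω₂ = 1.445 rad/s (from 0.23 rev/s).
Differentiating the loop-closure r₂e^{iθ₂}+r₃e^{iθ₃}=r₁+r₄e^{iθ₄} gives r₂ω₂e^{iθ₂}+r₃ω₃e^{iθ₃}=r₄ω₄e^{iθ₄}.
Eliminating the other unknown: ω₃ = r₂ω₂ sin(θ₄−θ₂) / [r₃ sin(θ₃−θ₄)].
Numerator sine = +0.89021; denominator sine = -0.91068.
Result = 0.1136·1.445·(+0.89021) / (0.4251·(-0.91068)) = -0.3775 rad/s; magnitude 0.3775 rad/s.

0.378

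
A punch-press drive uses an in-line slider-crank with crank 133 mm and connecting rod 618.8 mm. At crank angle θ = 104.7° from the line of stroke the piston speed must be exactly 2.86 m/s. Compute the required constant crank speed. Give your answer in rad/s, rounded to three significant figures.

For an in-line slider-crank, |v_piston| = rω|sinθ|·[1 + r cosθ/√(L² − r² sin²θ)].
With r = 0.133 m, L = 0.6188 m, θ = 104.7°: the bracketed kinematic factor |dx/dθ| = 0.12147 m.
ω = v/|dx/dθ| = 2.86/0.12147 = 23.544 rad/s.

23.5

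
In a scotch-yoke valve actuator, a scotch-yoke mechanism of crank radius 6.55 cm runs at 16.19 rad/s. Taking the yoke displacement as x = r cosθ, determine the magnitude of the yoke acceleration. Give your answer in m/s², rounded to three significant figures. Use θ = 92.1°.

0.629

ω = 16.19 rad/s
x = r cosθ ⇒ ẍ = −rω² cosθ (ω constant).
|a| = rω²|cosθ| = 0.0655·(16.19)²·|cos 92.1°| = 0.62912 m/s².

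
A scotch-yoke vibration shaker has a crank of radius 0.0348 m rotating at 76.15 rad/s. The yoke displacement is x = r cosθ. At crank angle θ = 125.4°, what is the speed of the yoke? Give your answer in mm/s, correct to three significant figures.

2160

ω = 76.15 rad/s
x = r cosθ ⇒ ẋ = −rω sinθ.
|v| = rω|sinθ| = 0.0348·76.15·|sin 125.4°| = 2.1601 m/s = 2160.1 mm/s.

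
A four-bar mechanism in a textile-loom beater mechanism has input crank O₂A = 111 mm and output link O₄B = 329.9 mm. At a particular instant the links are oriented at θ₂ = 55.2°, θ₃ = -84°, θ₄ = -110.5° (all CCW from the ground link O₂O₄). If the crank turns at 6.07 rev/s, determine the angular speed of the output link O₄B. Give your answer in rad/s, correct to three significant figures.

18.8

ω₂ = 38.14 rad/s (from 6.07 rev/s).
Differentiating the loop-closure r₂e^{iθ₂}+r₃e^{iθ₃}=r₁+r₄e^{iθ₄} gives r₂ω₂e^{iθ₂}+r₃ω₃e^{iθ₃}=r₄ω₄e^{iθ₄}.
Eliminating the other unknown: ω₄ = r₂ω₂ sin(θ₂−θ₃) / [r₄ sin(θ₄−θ₃)].
Numerator sine = +0.65342; denominator sine = -0.44620.
Result = 0.111·38.14·(+0.65342) / (0.3299·(-0.44620)) = -18.792 rad/s; magnitude 18.792 rad/s.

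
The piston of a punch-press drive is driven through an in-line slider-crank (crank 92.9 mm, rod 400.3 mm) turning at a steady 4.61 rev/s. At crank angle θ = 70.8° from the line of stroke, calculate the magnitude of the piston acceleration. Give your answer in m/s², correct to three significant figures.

11.2

ω = 2π·4.61 = 28.97 rad/s
x(θ) = r cosθ + √(L² − r² sin²θ); with ω constant, a = ω²·d²x/dθ².
d²x/dθ² = −r cosθ − r²(cos2θ)/√u − r⁴ sin²2θ/(4u^{3/2}),  u = L² − r² sin²θ = 0.152543 m².
Substituting r = 0.0929 m, L = 0.4003 m, θ = 70.8°: d²x/dθ² = -0.013355 m.
a = ω²·d²x/dθ² = (28.97)²·(-0.013355) = -11.205 m/s²;  |a| = 11.205 m/s².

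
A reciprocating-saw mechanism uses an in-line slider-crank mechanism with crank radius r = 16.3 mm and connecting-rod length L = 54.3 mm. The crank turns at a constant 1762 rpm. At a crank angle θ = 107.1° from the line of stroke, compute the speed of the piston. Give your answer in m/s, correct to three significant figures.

2.61

ω = 2π·1762/60 = 184.5 rad/s
For an in-line slider-crank, x = r cosθ + √(L² − r² sin²θ), so v = −rω sinθ·[1 + r cosθ/√(L² − r² sin²θ)].
With r = 0.0163 m, L = 0.0543 m, θ = 107.1°: √(L² − r² sin²θ) = 0.052017 m.
v = −0.0163·184.5·0.95579·[1 + 0.0163·-0.29404/0.052017] = -2.6098 m/s.
|v| = 2.6098 m/s.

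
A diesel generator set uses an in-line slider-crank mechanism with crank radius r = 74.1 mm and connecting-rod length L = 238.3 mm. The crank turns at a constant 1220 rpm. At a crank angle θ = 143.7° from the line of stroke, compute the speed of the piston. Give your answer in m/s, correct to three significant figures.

ω = 2π·1220/60 = 127.8 rad/s
For an in-line slider-crank, x = r cosθ + √(L² − r² sin²θ), so v = −rω sinθ·[1 + r cosθ/√(L² − r² sin²θ)].
With r = 0.0741 m, L = 0.2383 m, θ = 143.7°: √(L² − r² sin²θ) = 0.23423 m.
v = −0.0741·127.8·0.59201·[1 + 0.0741·-0.80593/0.23423] = -4.1756 m/s.
|v| = 4.1756 m/s.

4.18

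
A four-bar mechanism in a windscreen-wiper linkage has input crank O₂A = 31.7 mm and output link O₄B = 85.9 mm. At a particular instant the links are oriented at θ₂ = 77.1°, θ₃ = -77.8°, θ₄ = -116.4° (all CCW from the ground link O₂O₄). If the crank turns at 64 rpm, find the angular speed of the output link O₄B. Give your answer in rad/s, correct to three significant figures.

1.68

ω₂ = 6.702 rad/s (from 64 rpm).
Differentiating the loop-closure r₂e^{iθ₂}+r₃e^{iθ₃}=r₁+r₄e^{iθ₄} gives r₂ω₂e^{iθ₂}+r₃ω₃e^{iθ₃}=r₄ω₄e^{iθ₄}.
Eliminating the other unknown: ω₄ = r₂ω₂ sin(θ₂−θ₃) / [r₄ sin(θ₄−θ₃)].
Numerator sine = +0.42420; denominator sine = -0.62388.
Result = 0.0317·6.702·(+0.42420) / (0.0859·(-0.62388)) = -1.6817 rad/s; magnitude 1.6817 rad/s.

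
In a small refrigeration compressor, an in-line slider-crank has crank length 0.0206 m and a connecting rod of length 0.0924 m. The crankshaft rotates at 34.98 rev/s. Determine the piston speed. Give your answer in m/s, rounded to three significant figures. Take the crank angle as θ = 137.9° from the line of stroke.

ω = 2π·35 = 219.8 rad/s
For an in-line slider-crank, x = r cosθ + √(L² − r² sin²θ), so v = −rω sinθ·[1 + r cosθ/√(L² − r² sin²θ)].
With r = 0.0206 m, L = 0.0924 m, θ = 137.9°: √(L² − r² sin²θ) = 0.091362 m.
v = −0.0206·219.8·0.67043·[1 + 0.0206·-0.74198/0.091362] = -2.5276 m/s.
|v| = 2.5276 m/s.

2.53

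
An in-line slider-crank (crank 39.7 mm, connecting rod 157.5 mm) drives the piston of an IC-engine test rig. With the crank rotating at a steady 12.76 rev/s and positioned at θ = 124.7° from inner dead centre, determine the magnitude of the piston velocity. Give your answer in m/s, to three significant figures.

ω = 2π·12.8 = 80.17 rad/s
For an in-line slider-crank, x = r cosθ + √(L² − r² sin²θ), so v = −rω sinθ·[1 + r cosθ/√(L² − r² sin²θ)].
With r = 0.0397 m, L = 0.1575 m, θ = 124.7°: √(L² − r² sin²θ) = 0.15408 m.
v = −0.0397·80.17·0.82214·[1 + 0.0397·-0.56928/0.15408] = -2.233 m/s.
|v| = 2.233 m/s.

2.23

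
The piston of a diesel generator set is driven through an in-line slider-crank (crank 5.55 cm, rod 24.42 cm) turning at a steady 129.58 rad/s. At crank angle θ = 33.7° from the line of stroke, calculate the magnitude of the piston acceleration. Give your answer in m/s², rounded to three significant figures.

ω = 129.6 rad/s
x(θ) = r cosθ + √(L² − r² sin²θ); with ω constant, a = ω²·d²x/dθ².
d²x/dθ² = −r cosθ − r²(cos2θ)/√u − r⁴ sin²2θ/(4u^{3/2}),  u = L² − r² sin²θ = 0.0586854 m².
Substituting r = 0.0555 m, L = 0.2442 m, θ = 33.7°: d²x/dθ² = -0.051202 m.
a = ω²·d²x/dθ² = (129.6)²·(-0.051202) = -859.73 m/s²;  |a| = 859.73 m/s².

860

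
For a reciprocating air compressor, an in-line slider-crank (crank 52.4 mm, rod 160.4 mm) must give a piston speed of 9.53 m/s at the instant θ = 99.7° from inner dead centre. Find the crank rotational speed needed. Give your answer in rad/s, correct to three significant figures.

196

For an in-line slider-crank, |v_piston| = rω|sinθ|·[1 + r cosθ/√(L² − r² sin²θ)].
With r = 0.0524 m, L = 0.1604 m, θ = 99.7°: the bracketed kinematic factor |dx/dθ| = 0.048648 m.
ω = v/|dx/dθ| = 9.53/0.048648 = 195.9 rad/s.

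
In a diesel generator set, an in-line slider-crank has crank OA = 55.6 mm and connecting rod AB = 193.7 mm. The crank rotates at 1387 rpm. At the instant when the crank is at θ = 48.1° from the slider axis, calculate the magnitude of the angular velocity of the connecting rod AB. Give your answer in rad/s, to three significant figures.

28.5

ω = 145.2 rad/s (converted from 1387 rpm).
The rod makes angle φ with the slider axis where L sinφ = r sinθ; differentiating, L cosφ·φ̇ = r ω cosθ.
L cosφ = √(L² − r² sin²θ) = 0.18923 m.
|ω_rod| = r ω |cosθ| / √(L² − r² sin²θ) = 0.0556·145.2·0.66783/0.18923 = 28.501 rad/s.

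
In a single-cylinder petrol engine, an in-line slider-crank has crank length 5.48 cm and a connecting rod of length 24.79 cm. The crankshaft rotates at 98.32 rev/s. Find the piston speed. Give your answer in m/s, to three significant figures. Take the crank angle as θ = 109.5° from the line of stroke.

ω = 2π·98.3 = 617.8 rad/s
For an in-line slider-crank, x = r cosθ + √(L² − r² sin²θ), so v = −rω sinθ·[1 + r cosθ/√(L² − r² sin²θ)].
With r = 0.0548 m, L = 0.2479 m, θ = 109.5°: √(L² − r² sin²θ) = 0.24246 m.
v = −0.0548·617.8·0.94264·[1 + 0.0548·-0.33381/0.24246] = -29.504 m/s.
|v| = 29.504 m/s.

29.5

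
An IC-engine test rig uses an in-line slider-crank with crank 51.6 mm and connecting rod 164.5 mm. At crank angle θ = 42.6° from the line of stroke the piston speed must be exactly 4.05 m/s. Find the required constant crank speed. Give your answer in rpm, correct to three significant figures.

896

For an in-line slider-crank, |v_piston| = rω|sinθ|·[1 + r cosθ/√(L² − r² sin²θ)].
With r = 0.0516 m, L = 0.1645 m, θ = 42.6°: the bracketed kinematic factor |dx/dθ| = 0.043179 m.
ω = v/|dx/dθ| = 4.05/0.043179 = 93.795 rad/s.
N = 60ω/(2π) = 895.67 rpm.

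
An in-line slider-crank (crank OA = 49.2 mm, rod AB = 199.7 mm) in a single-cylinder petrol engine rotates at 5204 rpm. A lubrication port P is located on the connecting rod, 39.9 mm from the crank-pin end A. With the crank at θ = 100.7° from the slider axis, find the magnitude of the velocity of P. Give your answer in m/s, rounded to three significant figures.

ω = 545 rad/s.  Crank-pin speed |V_A| = rω = 26.812 m/s, perpendicular to OA.
Rod angle: sinφ = −(r/L) sinθ ⇒ φ = -14.010°; ω_rod = −rω cosθ/√(L²−r²sin²θ) = +25.692 rad/s.
V_P = V_A + ω_rod × AP, with AP = 0.0399 m along the rod.
Components: V_Px = −rω sinθ − a·ω_rod·sinφ = -26.098 m/s;  V_Py = rω cosθ + a·ω_rod·cosφ = -3.9835 m/s.
|V_P| = √(V_Px² + V_Py²) = 26.4 m/s.

26.4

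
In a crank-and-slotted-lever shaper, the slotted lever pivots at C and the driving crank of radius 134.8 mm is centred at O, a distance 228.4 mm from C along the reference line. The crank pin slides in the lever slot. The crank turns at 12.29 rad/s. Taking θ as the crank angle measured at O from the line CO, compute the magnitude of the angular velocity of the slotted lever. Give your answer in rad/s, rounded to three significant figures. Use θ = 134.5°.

ω = 12.29 rad/s
Crank pin A relative to C: A = (d + r cosθ, r sinθ); lever angle φ = atan2(r sinθ, d + r cosθ).
Differentiating tanφ: φ̇ = rω(d cosθ + r)/(d² + r² + 2dr cosθ).
d² + r² + 2dr cosθ = |CA|² = 0.027178 m²;  d cosθ + r = -0.025288 m.
|ω_lever| = |0.1348·12.29·-0.025288| / 0.027178 = 1.5415 rad/s.

1.54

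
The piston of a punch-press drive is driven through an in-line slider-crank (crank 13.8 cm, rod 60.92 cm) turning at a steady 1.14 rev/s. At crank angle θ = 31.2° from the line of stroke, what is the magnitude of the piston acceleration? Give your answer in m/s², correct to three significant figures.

ω = 2π·1.14 = 7.163 rad/s
x(θ) = r cosθ + √(L² − r² sin²θ); with ω constant, a = ω²·d²x/dθ².
d²x/dθ² = −r cosθ − r²(cos2θ)/√u − r⁴ sin²2θ/(4u^{3/2}),  u = L² − r² sin²θ = 0.366014 m².
Substituting r = 0.138 m, L = 0.6092 m, θ = 31.2°: d²x/dθ² = -0.13295 m.
a = ω²·d²x/dθ² = (7.163)²·(-0.13295) = -6.8209 m/s²;  |a| = 6.8209 m/s².

6.82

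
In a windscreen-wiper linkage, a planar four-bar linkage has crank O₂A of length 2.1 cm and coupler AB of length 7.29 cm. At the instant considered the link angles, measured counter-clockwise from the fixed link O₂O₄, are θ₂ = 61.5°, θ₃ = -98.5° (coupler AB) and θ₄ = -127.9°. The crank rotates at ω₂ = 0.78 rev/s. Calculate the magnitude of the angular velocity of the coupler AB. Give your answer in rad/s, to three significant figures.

0.470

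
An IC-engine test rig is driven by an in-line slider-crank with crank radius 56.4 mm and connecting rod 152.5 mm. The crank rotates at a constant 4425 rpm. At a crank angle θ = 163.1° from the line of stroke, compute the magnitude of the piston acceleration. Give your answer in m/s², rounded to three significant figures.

ω = 2π·4425/60 = 463.4 rad/s
x(θ) = r cosθ + √(L² − r² sin²θ); with ω constant, a = ω²·d²x/dθ².
d²x/dθ² = −r cosθ − r²(cos2θ)/√u − r⁴ sin²2θ/(4u^{3/2}),  u = L² − r² sin²θ = 0.0229874 m².
Substituting r = 0.0564 m, L = 0.1525 m, θ = 163.1°: d²x/dθ² = +0.036305 m.
a = ω²·d²x/dθ² = (463.4)²·(+0.036305) = +7795.7 m/s²;  |a| = 7795.7 m/s².

7800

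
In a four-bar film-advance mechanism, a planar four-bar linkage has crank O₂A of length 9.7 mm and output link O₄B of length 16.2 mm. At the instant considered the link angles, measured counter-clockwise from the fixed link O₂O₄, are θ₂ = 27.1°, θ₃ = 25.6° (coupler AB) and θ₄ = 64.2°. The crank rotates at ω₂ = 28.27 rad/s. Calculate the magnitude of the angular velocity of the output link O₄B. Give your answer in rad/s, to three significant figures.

ω₂ = 28.27 rad/s
Differentiating the loop-closure r₂e^{iθ₂}+r₃e^{iθ₃}=r₁+r₄e^{iθ₄} gives r₂ω₂e^{iθ₂}+r₃ω₃e^{iθ₃}=r₄ω₄e^{iθ₄}.
Eliminating the other unknown: ω₄ = r₂ω₂ sin(θ₂−θ₃) / [r₄ sin(θ₄−θ₃)].
Numerator sine = +0.02618; denominator sine = +0.62388.
Result = 0.0097·28.27·(+0.02618) / (0.0162·(+0.62388)) = +0.71023 rad/s; magnitude 0.71023 rad/s.

0.710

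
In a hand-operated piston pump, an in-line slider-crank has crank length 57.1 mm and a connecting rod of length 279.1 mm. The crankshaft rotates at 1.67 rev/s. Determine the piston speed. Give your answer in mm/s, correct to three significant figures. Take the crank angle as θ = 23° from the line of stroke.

ω = 2π·1.67 = 10.49 rad/s
For an in-line slider-crank, x = r cosθ + √(L² − r² sin²θ), so v = −rω sinθ·[1 + r cosθ/√(L² − r² sin²θ)].
With r = 0.0571 m, L = 0.2791 m, θ = 23°: √(L² − r² sin²θ) = 0.27821 m.
v = −0.0571·10.49·0.39073·[1 + 0.0571·0.92050/0.27821] = -0.27833 m/s.
|v| = 0.27833 m/s = 278.33 mm/s.

278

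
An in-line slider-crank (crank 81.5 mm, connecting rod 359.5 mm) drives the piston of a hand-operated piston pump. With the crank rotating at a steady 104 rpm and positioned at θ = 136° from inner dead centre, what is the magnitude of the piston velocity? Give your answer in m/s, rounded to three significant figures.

ω = 2π·104/60 = 10.89 rad/s
For an in-line slider-crank, x = r cosθ + √(L² − r² sin²θ), so v = −rω sinθ·[1 + r cosθ/√(L² − r² sin²θ)].
With r = 0.0815 m, L = 0.3595 m, θ = 136°: √(L² − r² sin²θ) = 0.35501 m.
v = −0.0815·10.89·0.69466·[1 + 0.0815·-0.71934/0.35501] = -0.51476 m/s.
|v| = 0.51476 m/s.

0.515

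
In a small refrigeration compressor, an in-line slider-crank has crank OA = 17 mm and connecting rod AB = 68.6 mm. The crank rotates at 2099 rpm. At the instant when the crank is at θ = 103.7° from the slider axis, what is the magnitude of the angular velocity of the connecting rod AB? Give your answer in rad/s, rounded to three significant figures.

ω = 219.8 rad/s (converted from 2099 rpm).
The rod makes angle φ with the slider axis where L sinφ = r sinθ; differentiating, L cosφ·φ̇ = r ω cosθ.
L cosφ = √(L² − r² sin²θ) = 0.066582 m.
|ω_rod| = r ω |cosθ| / √(L² − r² sin²θ) = 0.017·219.8·0.23684/0.066582 = 13.292 rad/s.

13.3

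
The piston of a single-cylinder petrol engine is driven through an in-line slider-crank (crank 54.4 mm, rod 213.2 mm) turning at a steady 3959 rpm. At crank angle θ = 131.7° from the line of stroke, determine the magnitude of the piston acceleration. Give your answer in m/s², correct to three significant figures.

ω = 2π·3959/60 = 414.6 rad/s
x(θ) = r cosθ + √(L² − r² sin²θ); with ω constant, a = ω²·d²x/dθ².
d²x/dθ² = −r cosθ − r²(cos2θ)/√u − r⁴ sin²2θ/(4u^{3/2}),  u = L² − r² sin²θ = 0.0438045 m².
Substituting r = 0.0544 m, L = 0.2132 m, θ = 131.7°: d²x/dθ² = +0.037578 m.
a = ω²·d²x/dθ² = (414.6)²·(+0.037578) = +6459 m/s²;  |a| = 6459 m/s².

6460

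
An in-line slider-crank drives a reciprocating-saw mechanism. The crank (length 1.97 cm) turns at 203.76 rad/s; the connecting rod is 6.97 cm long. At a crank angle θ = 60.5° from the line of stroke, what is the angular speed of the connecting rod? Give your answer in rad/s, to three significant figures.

29.3

ω = 203.8 rad/s
The rod makes angle φ with the slider axis where L sinφ = r sinθ; differentiating, L cosφ·φ̇ = r ω cosθ.
L cosφ = √(L² − r² sin²θ) = 0.067558 m.
|ω_rod| = r ω |cosθ| / √(L² − r² sin²θ) = 0.0197·203.8·0.49242/0.067558 = 29.258 rad/s.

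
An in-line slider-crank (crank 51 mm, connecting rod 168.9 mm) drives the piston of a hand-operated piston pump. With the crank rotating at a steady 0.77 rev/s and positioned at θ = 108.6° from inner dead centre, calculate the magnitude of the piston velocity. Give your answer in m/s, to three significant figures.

ω = 2π·0.77 = 4.838 rad/s
For an in-line slider-crank, x = r cosθ + √(L² − r² sin²θ), so v = −rω sinθ·[1 + r cosθ/√(L² − r² sin²θ)].
With r = 0.051 m, L = 0.1689 m, θ = 108.6°: √(L² − r² sin²θ) = 0.16184 m.
v = −0.051·4.838·0.94777·[1 + 0.051·-0.31896/0.16184] = -0.21035 m/s.
|v| = 0.21035 m/s.

0.210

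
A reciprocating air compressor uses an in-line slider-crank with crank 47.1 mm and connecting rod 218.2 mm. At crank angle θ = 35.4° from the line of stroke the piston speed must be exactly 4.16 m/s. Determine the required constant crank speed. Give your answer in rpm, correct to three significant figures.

1240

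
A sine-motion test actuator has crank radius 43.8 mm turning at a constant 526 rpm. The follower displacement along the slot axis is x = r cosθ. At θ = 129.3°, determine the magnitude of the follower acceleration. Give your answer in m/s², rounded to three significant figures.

ω = 55.08 rad/s (from 526 rpm).
x = r cosθ ⇒ ẍ = −rω² cosθ (ω constant).
|a| = rω²|cosθ| = 0.0438·(55.08)²·|cos 129.3°| = 84.172 m/s².

84.2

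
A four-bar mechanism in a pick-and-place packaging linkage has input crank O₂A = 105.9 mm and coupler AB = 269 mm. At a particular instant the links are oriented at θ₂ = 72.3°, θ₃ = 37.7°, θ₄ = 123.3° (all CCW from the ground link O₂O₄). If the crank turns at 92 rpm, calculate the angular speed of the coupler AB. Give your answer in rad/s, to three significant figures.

2.96

ω₂ = 9.634 rad/s (from 92 rpm).
Differentiating the loop-closure r₂e^{iθ₂}+r₃e^{iθ₃}=r₁+r₄e^{iθ₄} gives r₂ω₂e^{iθ₂}+r₃ω₃e^{iθ₃}=r₄ω₄e^{iθ₄}.
Eliminating the other unknown: ω₃ = r₂ω₂ sin(θ₄−θ₂) / [r₃ sin(θ₃−θ₄)].
Numerator sine = +0.77715; denominator sine = -0.99705.
Result = 0.1059·9.634·(+0.77715) / (0.269·(-0.99705)) = -2.9563 rad/s; magnitude 2.9563 rad/s.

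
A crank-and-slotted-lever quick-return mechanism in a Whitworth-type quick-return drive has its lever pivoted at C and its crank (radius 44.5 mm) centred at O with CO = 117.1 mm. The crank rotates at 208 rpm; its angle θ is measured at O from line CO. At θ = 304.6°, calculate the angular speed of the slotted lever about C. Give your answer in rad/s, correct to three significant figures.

4.98

ω = 21.78 rad/s (from 208 rpm).
Crank pin A relative to C: A = (d + r cosθ, r sinθ); lever angle φ = atan2(r sinθ, d + r cosθ).
Differentiating tanφ: φ̇ = rω(d cosθ + r)/(d² + r² + 2dr cosθ).
d² + r² + 2dr cosθ = |CA|² = 0.0216107 m²;  d cosθ + r = +0.11099 m.
|ω_lever| = |0.0445·21.78·+0.11099| / 0.0216107 = 4.9783 rad/s.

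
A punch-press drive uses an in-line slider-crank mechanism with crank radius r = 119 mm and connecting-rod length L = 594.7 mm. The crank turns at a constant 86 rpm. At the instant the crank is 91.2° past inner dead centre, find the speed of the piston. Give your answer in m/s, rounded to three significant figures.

1.07

ω = 2π·86/60 = 9.006 rad/s
For an in-line slider-crank, x = r cosθ + √(L² − r² sin²θ), so v = −rω sinθ·[1 + r cosθ/√(L² − r² sin²θ)].
With r = 0.119 m, L = 0.5947 m, θ = 91.2°: √(L² − r² sin²θ) = 0.58268 m.
v = −0.119·9.006·0.99978·[1 + 0.119·-0.02094/0.58268] = -1.0669 m/s.
|v| = 1.0669 m/s.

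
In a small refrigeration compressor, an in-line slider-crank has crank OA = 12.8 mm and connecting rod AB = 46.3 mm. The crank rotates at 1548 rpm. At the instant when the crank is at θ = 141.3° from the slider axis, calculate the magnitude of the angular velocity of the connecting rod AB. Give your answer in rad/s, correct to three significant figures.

ω = 162.1 rad/s (converted from 1548 rpm).
The rod makes angle φ with the slider axis where L sinφ = r sinθ; differentiating, L cosφ·φ̇ = r ω cosθ.
L cosφ = √(L² − r² sin²θ) = 0.045603 m.
|ω_rod| = r ω |cosθ| / √(L² − r² sin²θ) = 0.0128·162.1·0.78043/0.045603 = 35.51 rad/s.

35.5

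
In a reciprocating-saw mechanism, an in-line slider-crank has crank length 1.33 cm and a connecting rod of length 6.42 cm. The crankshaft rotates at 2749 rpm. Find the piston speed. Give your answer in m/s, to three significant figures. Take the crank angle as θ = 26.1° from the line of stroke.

2.00

ω = 2π·2749/60 = 287.9 rad/s
For an in-line slider-crank, x = r cosθ + √(L² − r² sin²θ), so v = −rω sinθ·[1 + r cosθ/√(L² − r² sin²θ)].
With r = 0.0133 m, L = 0.0642 m, θ = 26.1°: √(L² − r² sin²θ) = 0.063933 m.
v = −0.0133·287.9·0.43994·[1 + 0.0133·0.89803/0.063933] = -1.9991 m/s.
|v| = 1.9991 m/s.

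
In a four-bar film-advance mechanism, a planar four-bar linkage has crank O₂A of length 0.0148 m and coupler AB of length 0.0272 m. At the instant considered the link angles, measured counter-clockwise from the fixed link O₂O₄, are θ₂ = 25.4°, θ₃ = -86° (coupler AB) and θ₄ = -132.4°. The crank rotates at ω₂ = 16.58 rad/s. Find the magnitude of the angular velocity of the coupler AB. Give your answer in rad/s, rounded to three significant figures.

4.71

ω₂ = 16.58 rad/s
Differentiating the loop-closure r₂e^{iθ₂}+r₃e^{iθ₃}=r₁+r₄e^{iθ₄} gives r₂ω₂e^{iθ₂}+r₃ω₃e^{iθ₃}=r₄ω₄e^{iθ₄}.
Eliminating the other unknown: ω₃ = r₂ω₂ sin(θ₄−θ₂) / [r₃ sin(θ₃−θ₄)].
Numerator sine = -0.37784; denominator sine = +0.72417.
Result = 0.0148·16.58·(-0.37784) / (0.0272·(+0.72417)) = -4.707 rad/s; magnitude 4.707 rad/s.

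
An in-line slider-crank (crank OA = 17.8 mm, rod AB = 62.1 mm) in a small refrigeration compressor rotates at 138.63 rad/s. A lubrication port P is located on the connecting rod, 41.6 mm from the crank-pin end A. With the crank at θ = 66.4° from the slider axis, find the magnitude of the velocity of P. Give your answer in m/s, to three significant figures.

ω = 138.6 rad/s.  Crank-pin speed |V_A| = rω = 2.4676 m/s, perpendicular to OA.
Rod angle: sinφ = −(r/L) sinθ ⇒ φ = -15.228°; ω_rod = −rω cosθ/√(L²−r²sin²θ) = -16.487 rad/s.
V_P = V_A + ω_rod × AP, with AP = 0.0416 m along the rod.
Components: V_Px = −rω sinθ − a·ω_rod·sinφ = -2.4414 m/s;  V_Py = rω cosθ + a·ω_rod·cosφ = +0.32612 m/s.
|V_P| = √(V_Px² + V_Py²) = 2.4631 m/s.

2.46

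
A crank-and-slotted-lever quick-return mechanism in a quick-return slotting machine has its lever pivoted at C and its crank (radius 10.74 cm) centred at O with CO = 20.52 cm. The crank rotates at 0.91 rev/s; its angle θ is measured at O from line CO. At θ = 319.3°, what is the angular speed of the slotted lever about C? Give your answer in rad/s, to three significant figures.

1.85

ω = 5.718 rad/s (from 0.91 rev/s).
Crank pin A relative to C: A = (d + r cosθ, r sinθ); lever angle φ = atan2(r sinθ, d + r cosθ).
Differentiating tanφ: φ̇ = rω(d cosθ + r)/(d² + r² + 2dr cosθ).
d² + r² + 2dr cosθ = |CA|² = 0.0870581 m²;  d cosθ + r = +0.26297 m.
|ω_lever| = |0.1074·5.718·+0.26297| / 0.0870581 = 1.8549 rad/s.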